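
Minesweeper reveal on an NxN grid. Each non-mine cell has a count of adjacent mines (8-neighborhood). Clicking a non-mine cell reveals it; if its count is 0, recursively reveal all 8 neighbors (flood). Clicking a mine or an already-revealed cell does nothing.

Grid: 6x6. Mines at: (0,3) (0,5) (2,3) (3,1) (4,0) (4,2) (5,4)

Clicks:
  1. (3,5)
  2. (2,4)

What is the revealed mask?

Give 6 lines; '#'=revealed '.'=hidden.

Answer: ......
....##
....##
....##
....##
......

Derivation:
Click 1 (3,5) count=0: revealed 8 new [(1,4) (1,5) (2,4) (2,5) (3,4) (3,5) (4,4) (4,5)] -> total=8
Click 2 (2,4) count=1: revealed 0 new [(none)] -> total=8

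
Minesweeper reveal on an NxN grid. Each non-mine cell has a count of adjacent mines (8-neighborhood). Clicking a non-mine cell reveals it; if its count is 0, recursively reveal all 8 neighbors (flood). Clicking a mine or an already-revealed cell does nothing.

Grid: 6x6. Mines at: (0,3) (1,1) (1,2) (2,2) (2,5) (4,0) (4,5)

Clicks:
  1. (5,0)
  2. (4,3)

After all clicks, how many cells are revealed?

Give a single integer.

Answer: 13

Derivation:
Click 1 (5,0) count=1: revealed 1 new [(5,0)] -> total=1
Click 2 (4,3) count=0: revealed 12 new [(3,1) (3,2) (3,3) (3,4) (4,1) (4,2) (4,3) (4,4) (5,1) (5,2) (5,3) (5,4)] -> total=13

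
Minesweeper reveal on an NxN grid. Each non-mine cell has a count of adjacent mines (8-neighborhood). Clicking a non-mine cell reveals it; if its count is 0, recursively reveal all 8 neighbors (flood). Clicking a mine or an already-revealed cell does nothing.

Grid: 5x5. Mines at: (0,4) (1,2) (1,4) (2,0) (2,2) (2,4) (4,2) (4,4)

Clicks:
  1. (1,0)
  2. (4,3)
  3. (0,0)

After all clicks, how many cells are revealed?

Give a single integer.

Answer: 5

Derivation:
Click 1 (1,0) count=1: revealed 1 new [(1,0)] -> total=1
Click 2 (4,3) count=2: revealed 1 new [(4,3)] -> total=2
Click 3 (0,0) count=0: revealed 3 new [(0,0) (0,1) (1,1)] -> total=5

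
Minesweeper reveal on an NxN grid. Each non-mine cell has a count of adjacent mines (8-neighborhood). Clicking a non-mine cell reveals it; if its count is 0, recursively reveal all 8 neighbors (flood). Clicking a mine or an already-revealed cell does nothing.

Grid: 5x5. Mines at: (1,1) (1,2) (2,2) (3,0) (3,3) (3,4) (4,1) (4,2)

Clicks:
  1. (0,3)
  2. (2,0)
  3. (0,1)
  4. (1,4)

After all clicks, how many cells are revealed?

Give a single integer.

Click 1 (0,3) count=1: revealed 1 new [(0,3)] -> total=1
Click 2 (2,0) count=2: revealed 1 new [(2,0)] -> total=2
Click 3 (0,1) count=2: revealed 1 new [(0,1)] -> total=3
Click 4 (1,4) count=0: revealed 5 new [(0,4) (1,3) (1,4) (2,3) (2,4)] -> total=8

Answer: 8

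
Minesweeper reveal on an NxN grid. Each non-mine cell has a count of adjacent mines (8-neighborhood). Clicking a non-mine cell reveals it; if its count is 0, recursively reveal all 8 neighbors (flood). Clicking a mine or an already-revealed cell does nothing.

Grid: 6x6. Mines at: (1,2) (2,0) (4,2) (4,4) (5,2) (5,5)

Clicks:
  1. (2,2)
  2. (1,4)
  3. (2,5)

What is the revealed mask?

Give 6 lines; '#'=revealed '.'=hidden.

Click 1 (2,2) count=1: revealed 1 new [(2,2)] -> total=1
Click 2 (1,4) count=0: revealed 12 new [(0,3) (0,4) (0,5) (1,3) (1,4) (1,5) (2,3) (2,4) (2,5) (3,3) (3,4) (3,5)] -> total=13
Click 3 (2,5) count=0: revealed 0 new [(none)] -> total=13

Answer: ...###
...###
..####
...###
......
......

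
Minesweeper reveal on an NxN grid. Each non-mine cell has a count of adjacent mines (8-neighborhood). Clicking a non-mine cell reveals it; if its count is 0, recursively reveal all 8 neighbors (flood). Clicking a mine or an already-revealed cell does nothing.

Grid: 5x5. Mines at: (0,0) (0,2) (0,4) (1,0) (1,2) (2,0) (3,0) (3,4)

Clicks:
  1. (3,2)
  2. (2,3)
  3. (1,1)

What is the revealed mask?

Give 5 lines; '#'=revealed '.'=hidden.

Click 1 (3,2) count=0: revealed 9 new [(2,1) (2,2) (2,3) (3,1) (3,2) (3,3) (4,1) (4,2) (4,3)] -> total=9
Click 2 (2,3) count=2: revealed 0 new [(none)] -> total=9
Click 3 (1,1) count=5: revealed 1 new [(1,1)] -> total=10

Answer: .....
.#...
.###.
.###.
.###.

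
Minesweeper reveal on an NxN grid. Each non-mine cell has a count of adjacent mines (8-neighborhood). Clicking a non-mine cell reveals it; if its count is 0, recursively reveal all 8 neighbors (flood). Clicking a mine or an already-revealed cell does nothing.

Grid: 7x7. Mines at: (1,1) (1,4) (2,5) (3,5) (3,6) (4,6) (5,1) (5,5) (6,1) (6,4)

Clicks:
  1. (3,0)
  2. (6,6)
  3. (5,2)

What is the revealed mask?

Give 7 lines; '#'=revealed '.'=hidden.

Answer: .......
.......
#####..
#####..
#####..
..###..
......#

Derivation:
Click 1 (3,0) count=0: revealed 18 new [(2,0) (2,1) (2,2) (2,3) (2,4) (3,0) (3,1) (3,2) (3,3) (3,4) (4,0) (4,1) (4,2) (4,3) (4,4) (5,2) (5,3) (5,4)] -> total=18
Click 2 (6,6) count=1: revealed 1 new [(6,6)] -> total=19
Click 3 (5,2) count=2: revealed 0 new [(none)] -> total=19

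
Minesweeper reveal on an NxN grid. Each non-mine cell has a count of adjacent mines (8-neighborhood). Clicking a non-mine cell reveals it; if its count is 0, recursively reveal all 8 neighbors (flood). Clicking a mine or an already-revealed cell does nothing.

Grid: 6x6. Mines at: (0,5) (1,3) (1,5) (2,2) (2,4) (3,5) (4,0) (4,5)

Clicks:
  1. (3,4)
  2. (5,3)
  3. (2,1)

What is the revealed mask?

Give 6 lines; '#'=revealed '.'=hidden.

Click 1 (3,4) count=3: revealed 1 new [(3,4)] -> total=1
Click 2 (5,3) count=0: revealed 11 new [(3,1) (3,2) (3,3) (4,1) (4,2) (4,3) (4,4) (5,1) (5,2) (5,3) (5,4)] -> total=12
Click 3 (2,1) count=1: revealed 1 new [(2,1)] -> total=13

Answer: ......
......
.#....
.####.
.####.
.####.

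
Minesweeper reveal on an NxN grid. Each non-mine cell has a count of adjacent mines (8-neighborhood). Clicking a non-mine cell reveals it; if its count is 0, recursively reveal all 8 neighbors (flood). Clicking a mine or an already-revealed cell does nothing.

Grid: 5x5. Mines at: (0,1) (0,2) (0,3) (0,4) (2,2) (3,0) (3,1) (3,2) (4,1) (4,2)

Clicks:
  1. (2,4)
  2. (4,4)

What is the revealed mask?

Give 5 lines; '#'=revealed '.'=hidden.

Answer: .....
...##
...##
...##
...##

Derivation:
Click 1 (2,4) count=0: revealed 8 new [(1,3) (1,4) (2,3) (2,4) (3,3) (3,4) (4,3) (4,4)] -> total=8
Click 2 (4,4) count=0: revealed 0 new [(none)] -> total=8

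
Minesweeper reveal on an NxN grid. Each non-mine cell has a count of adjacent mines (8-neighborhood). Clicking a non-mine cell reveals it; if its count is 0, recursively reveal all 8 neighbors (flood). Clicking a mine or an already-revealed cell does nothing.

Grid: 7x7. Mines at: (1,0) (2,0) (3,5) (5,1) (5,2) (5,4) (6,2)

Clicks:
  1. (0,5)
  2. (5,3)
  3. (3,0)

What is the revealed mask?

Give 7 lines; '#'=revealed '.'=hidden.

Answer: .######
.######
.######
#####..
.####..
...#...
.......

Derivation:
Click 1 (0,5) count=0: revealed 26 new [(0,1) (0,2) (0,3) (0,4) (0,5) (0,6) (1,1) (1,2) (1,3) (1,4) (1,5) (1,6) (2,1) (2,2) (2,3) (2,4) (2,5) (2,6) (3,1) (3,2) (3,3) (3,4) (4,1) (4,2) (4,3) (4,4)] -> total=26
Click 2 (5,3) count=3: revealed 1 new [(5,3)] -> total=27
Click 3 (3,0) count=1: revealed 1 new [(3,0)] -> total=28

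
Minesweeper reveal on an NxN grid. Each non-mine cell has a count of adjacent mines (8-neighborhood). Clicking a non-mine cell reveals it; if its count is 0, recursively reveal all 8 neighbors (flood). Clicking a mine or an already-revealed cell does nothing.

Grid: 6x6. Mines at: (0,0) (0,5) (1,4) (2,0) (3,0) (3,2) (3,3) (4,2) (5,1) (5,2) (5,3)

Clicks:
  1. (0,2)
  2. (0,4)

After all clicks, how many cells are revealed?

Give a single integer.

Click 1 (0,2) count=0: revealed 9 new [(0,1) (0,2) (0,3) (1,1) (1,2) (1,3) (2,1) (2,2) (2,3)] -> total=9
Click 2 (0,4) count=2: revealed 1 new [(0,4)] -> total=10

Answer: 10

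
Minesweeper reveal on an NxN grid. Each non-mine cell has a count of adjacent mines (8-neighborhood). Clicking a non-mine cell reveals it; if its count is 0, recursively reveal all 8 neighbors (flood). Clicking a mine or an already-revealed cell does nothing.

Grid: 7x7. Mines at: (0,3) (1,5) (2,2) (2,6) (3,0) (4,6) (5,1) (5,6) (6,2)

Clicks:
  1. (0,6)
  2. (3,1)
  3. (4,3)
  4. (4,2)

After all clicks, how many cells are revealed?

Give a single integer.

Answer: 20

Derivation:
Click 1 (0,6) count=1: revealed 1 new [(0,6)] -> total=1
Click 2 (3,1) count=2: revealed 1 new [(3,1)] -> total=2
Click 3 (4,3) count=0: revealed 18 new [(2,3) (2,4) (2,5) (3,2) (3,3) (3,4) (3,5) (4,2) (4,3) (4,4) (4,5) (5,2) (5,3) (5,4) (5,5) (6,3) (6,4) (6,5)] -> total=20
Click 4 (4,2) count=1: revealed 0 new [(none)] -> total=20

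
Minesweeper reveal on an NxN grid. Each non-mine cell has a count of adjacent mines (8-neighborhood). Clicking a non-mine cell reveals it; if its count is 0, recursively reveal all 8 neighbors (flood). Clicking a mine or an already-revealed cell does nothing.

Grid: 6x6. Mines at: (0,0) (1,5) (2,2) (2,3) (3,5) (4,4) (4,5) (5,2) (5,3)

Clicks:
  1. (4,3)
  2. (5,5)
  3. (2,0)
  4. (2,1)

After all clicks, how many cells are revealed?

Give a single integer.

Click 1 (4,3) count=3: revealed 1 new [(4,3)] -> total=1
Click 2 (5,5) count=2: revealed 1 new [(5,5)] -> total=2
Click 3 (2,0) count=0: revealed 10 new [(1,0) (1,1) (2,0) (2,1) (3,0) (3,1) (4,0) (4,1) (5,0) (5,1)] -> total=12
Click 4 (2,1) count=1: revealed 0 new [(none)] -> total=12

Answer: 12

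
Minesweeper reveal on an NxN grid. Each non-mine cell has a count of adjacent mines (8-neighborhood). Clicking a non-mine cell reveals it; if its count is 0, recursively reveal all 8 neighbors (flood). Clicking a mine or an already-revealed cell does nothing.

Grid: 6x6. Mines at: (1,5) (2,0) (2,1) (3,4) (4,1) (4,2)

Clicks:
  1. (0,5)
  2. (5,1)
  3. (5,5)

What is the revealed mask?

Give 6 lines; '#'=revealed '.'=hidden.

Click 1 (0,5) count=1: revealed 1 new [(0,5)] -> total=1
Click 2 (5,1) count=2: revealed 1 new [(5,1)] -> total=2
Click 3 (5,5) count=0: revealed 6 new [(4,3) (4,4) (4,5) (5,3) (5,4) (5,5)] -> total=8

Answer: .....#
......
......
......
...###
.#.###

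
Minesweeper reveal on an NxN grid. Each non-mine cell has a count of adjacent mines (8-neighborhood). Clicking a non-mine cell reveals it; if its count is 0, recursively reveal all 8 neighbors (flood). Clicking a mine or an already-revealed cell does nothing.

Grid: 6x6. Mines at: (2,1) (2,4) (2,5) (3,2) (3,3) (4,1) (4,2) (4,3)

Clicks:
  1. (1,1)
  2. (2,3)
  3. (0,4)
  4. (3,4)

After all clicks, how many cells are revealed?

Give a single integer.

Click 1 (1,1) count=1: revealed 1 new [(1,1)] -> total=1
Click 2 (2,3) count=3: revealed 1 new [(2,3)] -> total=2
Click 3 (0,4) count=0: revealed 11 new [(0,0) (0,1) (0,2) (0,3) (0,4) (0,5) (1,0) (1,2) (1,3) (1,4) (1,5)] -> total=13
Click 4 (3,4) count=4: revealed 1 new [(3,4)] -> total=14

Answer: 14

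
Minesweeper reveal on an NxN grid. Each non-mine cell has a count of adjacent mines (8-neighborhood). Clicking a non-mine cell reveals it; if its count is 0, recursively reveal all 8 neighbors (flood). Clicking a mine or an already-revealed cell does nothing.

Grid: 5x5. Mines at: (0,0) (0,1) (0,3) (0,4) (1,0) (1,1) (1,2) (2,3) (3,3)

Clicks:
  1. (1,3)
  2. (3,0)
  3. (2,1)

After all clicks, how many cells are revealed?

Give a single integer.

Answer: 10

Derivation:
Click 1 (1,3) count=4: revealed 1 new [(1,3)] -> total=1
Click 2 (3,0) count=0: revealed 9 new [(2,0) (2,1) (2,2) (3,0) (3,1) (3,2) (4,0) (4,1) (4,2)] -> total=10
Click 3 (2,1) count=3: revealed 0 new [(none)] -> total=10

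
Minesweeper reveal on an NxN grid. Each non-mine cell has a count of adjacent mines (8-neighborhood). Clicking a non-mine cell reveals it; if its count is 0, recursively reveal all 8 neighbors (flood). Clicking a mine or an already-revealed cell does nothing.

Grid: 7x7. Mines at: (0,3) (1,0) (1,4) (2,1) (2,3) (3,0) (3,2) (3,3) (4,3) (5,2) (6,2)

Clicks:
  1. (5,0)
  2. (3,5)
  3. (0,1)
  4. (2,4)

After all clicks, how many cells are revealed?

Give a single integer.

Answer: 28

Derivation:
Click 1 (5,0) count=0: revealed 6 new [(4,0) (4,1) (5,0) (5,1) (6,0) (6,1)] -> total=6
Click 2 (3,5) count=0: revealed 21 new [(0,5) (0,6) (1,5) (1,6) (2,4) (2,5) (2,6) (3,4) (3,5) (3,6) (4,4) (4,5) (4,6) (5,3) (5,4) (5,5) (5,6) (6,3) (6,4) (6,5) (6,6)] -> total=27
Click 3 (0,1) count=1: revealed 1 new [(0,1)] -> total=28
Click 4 (2,4) count=3: revealed 0 new [(none)] -> total=28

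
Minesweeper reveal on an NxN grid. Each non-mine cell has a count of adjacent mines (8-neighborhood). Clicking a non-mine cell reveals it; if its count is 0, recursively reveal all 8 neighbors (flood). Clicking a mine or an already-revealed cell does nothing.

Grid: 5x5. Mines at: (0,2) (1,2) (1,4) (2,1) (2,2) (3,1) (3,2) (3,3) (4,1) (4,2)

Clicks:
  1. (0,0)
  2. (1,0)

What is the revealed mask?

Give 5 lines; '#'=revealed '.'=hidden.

Answer: ##...
##...
.....
.....
.....

Derivation:
Click 1 (0,0) count=0: revealed 4 new [(0,0) (0,1) (1,0) (1,1)] -> total=4
Click 2 (1,0) count=1: revealed 0 new [(none)] -> total=4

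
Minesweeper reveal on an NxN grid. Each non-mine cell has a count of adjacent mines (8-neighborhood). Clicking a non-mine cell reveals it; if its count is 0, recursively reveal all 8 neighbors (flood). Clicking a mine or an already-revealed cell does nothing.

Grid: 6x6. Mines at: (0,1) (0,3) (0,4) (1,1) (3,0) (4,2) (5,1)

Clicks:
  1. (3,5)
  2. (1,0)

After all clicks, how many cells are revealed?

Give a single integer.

Click 1 (3,5) count=0: revealed 18 new [(1,2) (1,3) (1,4) (1,5) (2,2) (2,3) (2,4) (2,5) (3,2) (3,3) (3,4) (3,5) (4,3) (4,4) (4,5) (5,3) (5,4) (5,5)] -> total=18
Click 2 (1,0) count=2: revealed 1 new [(1,0)] -> total=19

Answer: 19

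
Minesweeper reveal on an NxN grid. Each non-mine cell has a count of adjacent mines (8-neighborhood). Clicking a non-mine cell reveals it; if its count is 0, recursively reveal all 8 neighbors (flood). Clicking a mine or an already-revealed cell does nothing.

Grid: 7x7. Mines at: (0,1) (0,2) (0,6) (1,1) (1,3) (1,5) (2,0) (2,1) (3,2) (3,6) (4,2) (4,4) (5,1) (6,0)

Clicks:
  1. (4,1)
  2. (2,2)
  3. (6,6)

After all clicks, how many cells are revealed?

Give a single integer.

Click 1 (4,1) count=3: revealed 1 new [(4,1)] -> total=1
Click 2 (2,2) count=4: revealed 1 new [(2,2)] -> total=2
Click 3 (6,6) count=0: revealed 12 new [(4,5) (4,6) (5,2) (5,3) (5,4) (5,5) (5,6) (6,2) (6,3) (6,4) (6,5) (6,6)] -> total=14

Answer: 14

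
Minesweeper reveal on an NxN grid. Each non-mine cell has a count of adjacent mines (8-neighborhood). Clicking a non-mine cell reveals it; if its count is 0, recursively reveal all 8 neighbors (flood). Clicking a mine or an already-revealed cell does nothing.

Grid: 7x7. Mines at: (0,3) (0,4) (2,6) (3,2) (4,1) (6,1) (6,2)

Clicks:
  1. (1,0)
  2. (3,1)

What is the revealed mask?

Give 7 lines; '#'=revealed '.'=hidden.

Answer: ###....
###....
###....
##.....
.......
.......
.......

Derivation:
Click 1 (1,0) count=0: revealed 11 new [(0,0) (0,1) (0,2) (1,0) (1,1) (1,2) (2,0) (2,1) (2,2) (3,0) (3,1)] -> total=11
Click 2 (3,1) count=2: revealed 0 new [(none)] -> total=11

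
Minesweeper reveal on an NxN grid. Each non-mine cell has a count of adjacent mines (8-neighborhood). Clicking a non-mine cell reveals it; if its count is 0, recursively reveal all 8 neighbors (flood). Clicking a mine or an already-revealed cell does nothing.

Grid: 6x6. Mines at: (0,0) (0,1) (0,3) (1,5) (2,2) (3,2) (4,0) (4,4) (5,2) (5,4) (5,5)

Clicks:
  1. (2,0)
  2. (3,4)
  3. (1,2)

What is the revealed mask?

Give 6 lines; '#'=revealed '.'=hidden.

Click 1 (2,0) count=0: revealed 6 new [(1,0) (1,1) (2,0) (2,1) (3,0) (3,1)] -> total=6
Click 2 (3,4) count=1: revealed 1 new [(3,4)] -> total=7
Click 3 (1,2) count=3: revealed 1 new [(1,2)] -> total=8

Answer: ......
###...
##....
##..#.
......
......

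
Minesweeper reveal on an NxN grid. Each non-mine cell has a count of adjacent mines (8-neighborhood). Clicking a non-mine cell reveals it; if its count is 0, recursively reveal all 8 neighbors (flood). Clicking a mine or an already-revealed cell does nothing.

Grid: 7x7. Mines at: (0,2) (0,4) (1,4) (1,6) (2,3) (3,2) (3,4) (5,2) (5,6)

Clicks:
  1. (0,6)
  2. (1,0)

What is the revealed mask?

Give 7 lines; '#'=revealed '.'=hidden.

Click 1 (0,6) count=1: revealed 1 new [(0,6)] -> total=1
Click 2 (1,0) count=0: revealed 14 new [(0,0) (0,1) (1,0) (1,1) (2,0) (2,1) (3,0) (3,1) (4,0) (4,1) (5,0) (5,1) (6,0) (6,1)] -> total=15

Answer: ##....#
##.....
##.....
##.....
##.....
##.....
##.....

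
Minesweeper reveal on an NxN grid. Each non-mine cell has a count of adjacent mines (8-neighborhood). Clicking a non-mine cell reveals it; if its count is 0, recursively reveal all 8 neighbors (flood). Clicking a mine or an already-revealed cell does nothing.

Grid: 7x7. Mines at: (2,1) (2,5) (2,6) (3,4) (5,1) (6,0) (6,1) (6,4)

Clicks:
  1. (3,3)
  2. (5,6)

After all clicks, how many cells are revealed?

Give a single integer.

Click 1 (3,3) count=1: revealed 1 new [(3,3)] -> total=1
Click 2 (5,6) count=0: revealed 8 new [(3,5) (3,6) (4,5) (4,6) (5,5) (5,6) (6,5) (6,6)] -> total=9

Answer: 9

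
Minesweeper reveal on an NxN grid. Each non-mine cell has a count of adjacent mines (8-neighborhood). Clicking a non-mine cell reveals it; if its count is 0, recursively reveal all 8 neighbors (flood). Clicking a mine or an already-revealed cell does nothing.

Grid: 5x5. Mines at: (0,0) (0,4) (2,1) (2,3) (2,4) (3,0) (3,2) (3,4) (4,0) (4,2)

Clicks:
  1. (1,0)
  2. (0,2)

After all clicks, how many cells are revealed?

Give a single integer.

Click 1 (1,0) count=2: revealed 1 new [(1,0)] -> total=1
Click 2 (0,2) count=0: revealed 6 new [(0,1) (0,2) (0,3) (1,1) (1,2) (1,3)] -> total=7

Answer: 7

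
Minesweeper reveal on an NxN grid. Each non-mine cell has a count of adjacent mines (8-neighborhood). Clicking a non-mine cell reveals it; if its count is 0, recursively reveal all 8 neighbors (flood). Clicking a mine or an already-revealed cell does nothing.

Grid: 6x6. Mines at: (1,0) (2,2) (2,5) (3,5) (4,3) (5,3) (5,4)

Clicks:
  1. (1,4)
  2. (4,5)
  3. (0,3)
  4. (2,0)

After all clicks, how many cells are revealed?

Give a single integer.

Click 1 (1,4) count=1: revealed 1 new [(1,4)] -> total=1
Click 2 (4,5) count=2: revealed 1 new [(4,5)] -> total=2
Click 3 (0,3) count=0: revealed 9 new [(0,1) (0,2) (0,3) (0,4) (0,5) (1,1) (1,2) (1,3) (1,5)] -> total=11
Click 4 (2,0) count=1: revealed 1 new [(2,0)] -> total=12

Answer: 12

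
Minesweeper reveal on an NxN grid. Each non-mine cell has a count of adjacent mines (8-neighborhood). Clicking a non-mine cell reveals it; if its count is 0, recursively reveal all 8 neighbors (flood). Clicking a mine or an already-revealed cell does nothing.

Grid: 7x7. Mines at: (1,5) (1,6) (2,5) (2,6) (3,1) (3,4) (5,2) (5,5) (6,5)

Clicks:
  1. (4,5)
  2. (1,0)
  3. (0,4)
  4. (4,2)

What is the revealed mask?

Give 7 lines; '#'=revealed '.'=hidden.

Click 1 (4,5) count=2: revealed 1 new [(4,5)] -> total=1
Click 2 (1,0) count=0: revealed 15 new [(0,0) (0,1) (0,2) (0,3) (0,4) (1,0) (1,1) (1,2) (1,3) (1,4) (2,0) (2,1) (2,2) (2,3) (2,4)] -> total=16
Click 3 (0,4) count=1: revealed 0 new [(none)] -> total=16
Click 4 (4,2) count=2: revealed 1 new [(4,2)] -> total=17

Answer: #####..
#####..
#####..
.......
..#..#.
.......
.......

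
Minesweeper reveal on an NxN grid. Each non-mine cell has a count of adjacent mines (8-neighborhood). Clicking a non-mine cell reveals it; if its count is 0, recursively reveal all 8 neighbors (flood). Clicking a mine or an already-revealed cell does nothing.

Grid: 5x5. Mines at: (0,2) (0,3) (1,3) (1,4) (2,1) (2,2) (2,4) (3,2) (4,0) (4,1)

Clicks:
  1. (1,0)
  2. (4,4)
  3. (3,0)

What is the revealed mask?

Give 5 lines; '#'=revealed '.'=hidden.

Answer: .....
#....
.....
#..##
...##

Derivation:
Click 1 (1,0) count=1: revealed 1 new [(1,0)] -> total=1
Click 2 (4,4) count=0: revealed 4 new [(3,3) (3,4) (4,3) (4,4)] -> total=5
Click 3 (3,0) count=3: revealed 1 new [(3,0)] -> total=6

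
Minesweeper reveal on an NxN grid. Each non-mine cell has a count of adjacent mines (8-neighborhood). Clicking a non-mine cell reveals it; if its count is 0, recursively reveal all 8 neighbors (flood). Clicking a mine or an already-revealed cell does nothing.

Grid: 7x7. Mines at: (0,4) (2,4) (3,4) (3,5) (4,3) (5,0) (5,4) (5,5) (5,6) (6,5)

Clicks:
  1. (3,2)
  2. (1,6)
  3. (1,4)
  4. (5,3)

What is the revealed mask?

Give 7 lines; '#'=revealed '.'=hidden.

Answer: .....##
....###
.....##
..#....
.......
...#...
.......

Derivation:
Click 1 (3,2) count=1: revealed 1 new [(3,2)] -> total=1
Click 2 (1,6) count=0: revealed 6 new [(0,5) (0,6) (1,5) (1,6) (2,5) (2,6)] -> total=7
Click 3 (1,4) count=2: revealed 1 new [(1,4)] -> total=8
Click 4 (5,3) count=2: revealed 1 new [(5,3)] -> total=9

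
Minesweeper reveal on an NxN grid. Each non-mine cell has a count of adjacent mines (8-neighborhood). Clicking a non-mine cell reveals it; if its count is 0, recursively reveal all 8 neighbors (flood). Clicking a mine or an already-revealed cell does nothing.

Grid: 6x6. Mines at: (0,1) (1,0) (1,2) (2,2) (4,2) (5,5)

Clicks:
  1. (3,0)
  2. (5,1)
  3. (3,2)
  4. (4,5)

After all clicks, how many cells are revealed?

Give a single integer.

Click 1 (3,0) count=0: revealed 8 new [(2,0) (2,1) (3,0) (3,1) (4,0) (4,1) (5,0) (5,1)] -> total=8
Click 2 (5,1) count=1: revealed 0 new [(none)] -> total=8
Click 3 (3,2) count=2: revealed 1 new [(3,2)] -> total=9
Click 4 (4,5) count=1: revealed 1 new [(4,5)] -> total=10

Answer: 10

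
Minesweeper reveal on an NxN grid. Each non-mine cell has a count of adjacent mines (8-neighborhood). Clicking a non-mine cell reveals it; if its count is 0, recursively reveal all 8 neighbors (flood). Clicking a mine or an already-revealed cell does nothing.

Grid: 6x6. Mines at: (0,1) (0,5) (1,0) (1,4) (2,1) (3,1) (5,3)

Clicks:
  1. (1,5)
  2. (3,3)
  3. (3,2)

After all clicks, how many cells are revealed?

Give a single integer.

Click 1 (1,5) count=2: revealed 1 new [(1,5)] -> total=1
Click 2 (3,3) count=0: revealed 14 new [(2,2) (2,3) (2,4) (2,5) (3,2) (3,3) (3,4) (3,5) (4,2) (4,3) (4,4) (4,5) (5,4) (5,5)] -> total=15
Click 3 (3,2) count=2: revealed 0 new [(none)] -> total=15

Answer: 15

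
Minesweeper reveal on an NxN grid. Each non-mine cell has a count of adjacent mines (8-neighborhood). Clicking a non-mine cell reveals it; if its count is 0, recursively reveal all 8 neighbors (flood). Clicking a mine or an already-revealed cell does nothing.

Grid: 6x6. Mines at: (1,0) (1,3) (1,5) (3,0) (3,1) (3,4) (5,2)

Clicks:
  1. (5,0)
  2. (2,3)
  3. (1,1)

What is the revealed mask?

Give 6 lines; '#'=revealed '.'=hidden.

Answer: ......
.#....
...#..
......
##....
##....

Derivation:
Click 1 (5,0) count=0: revealed 4 new [(4,0) (4,1) (5,0) (5,1)] -> total=4
Click 2 (2,3) count=2: revealed 1 new [(2,3)] -> total=5
Click 3 (1,1) count=1: revealed 1 new [(1,1)] -> total=6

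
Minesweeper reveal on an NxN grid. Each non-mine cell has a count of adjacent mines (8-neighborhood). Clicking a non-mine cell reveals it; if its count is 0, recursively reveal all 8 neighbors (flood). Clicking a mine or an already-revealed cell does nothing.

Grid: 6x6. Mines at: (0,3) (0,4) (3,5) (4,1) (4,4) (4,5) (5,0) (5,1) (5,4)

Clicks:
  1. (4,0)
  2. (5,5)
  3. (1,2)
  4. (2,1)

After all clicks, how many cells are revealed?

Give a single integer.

Click 1 (4,0) count=3: revealed 1 new [(4,0)] -> total=1
Click 2 (5,5) count=3: revealed 1 new [(5,5)] -> total=2
Click 3 (1,2) count=1: revealed 1 new [(1,2)] -> total=3
Click 4 (2,1) count=0: revealed 17 new [(0,0) (0,1) (0,2) (1,0) (1,1) (1,3) (1,4) (2,0) (2,1) (2,2) (2,3) (2,4) (3,0) (3,1) (3,2) (3,3) (3,4)] -> total=20

Answer: 20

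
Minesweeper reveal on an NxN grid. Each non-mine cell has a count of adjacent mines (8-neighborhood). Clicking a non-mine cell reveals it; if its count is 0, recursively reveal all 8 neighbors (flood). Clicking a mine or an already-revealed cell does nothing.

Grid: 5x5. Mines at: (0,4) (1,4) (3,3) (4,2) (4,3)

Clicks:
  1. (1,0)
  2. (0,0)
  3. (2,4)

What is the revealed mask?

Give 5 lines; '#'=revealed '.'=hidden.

Answer: ####.
####.
#####
###..
##...

Derivation:
Click 1 (1,0) count=0: revealed 17 new [(0,0) (0,1) (0,2) (0,3) (1,0) (1,1) (1,2) (1,3) (2,0) (2,1) (2,2) (2,3) (3,0) (3,1) (3,2) (4,0) (4,1)] -> total=17
Click 2 (0,0) count=0: revealed 0 new [(none)] -> total=17
Click 3 (2,4) count=2: revealed 1 new [(2,4)] -> total=18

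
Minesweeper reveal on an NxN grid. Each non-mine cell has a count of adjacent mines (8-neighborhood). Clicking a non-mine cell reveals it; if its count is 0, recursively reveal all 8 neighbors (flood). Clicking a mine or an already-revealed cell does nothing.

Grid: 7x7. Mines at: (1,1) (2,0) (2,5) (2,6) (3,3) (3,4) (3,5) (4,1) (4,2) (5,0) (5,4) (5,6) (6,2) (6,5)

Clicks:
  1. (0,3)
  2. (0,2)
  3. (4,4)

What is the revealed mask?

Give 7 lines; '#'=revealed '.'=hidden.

Answer: ..#####
..#####
..###..
.......
....#..
.......
.......

Derivation:
Click 1 (0,3) count=0: revealed 13 new [(0,2) (0,3) (0,4) (0,5) (0,6) (1,2) (1,3) (1,4) (1,5) (1,6) (2,2) (2,3) (2,4)] -> total=13
Click 2 (0,2) count=1: revealed 0 new [(none)] -> total=13
Click 3 (4,4) count=4: revealed 1 new [(4,4)] -> total=14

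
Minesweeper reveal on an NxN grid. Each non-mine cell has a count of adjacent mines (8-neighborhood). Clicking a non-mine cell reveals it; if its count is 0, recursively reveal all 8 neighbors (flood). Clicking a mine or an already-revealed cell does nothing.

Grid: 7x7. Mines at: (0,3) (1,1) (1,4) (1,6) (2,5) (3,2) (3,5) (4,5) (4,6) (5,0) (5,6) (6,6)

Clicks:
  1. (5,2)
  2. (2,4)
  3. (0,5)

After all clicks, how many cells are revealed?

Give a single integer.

Click 1 (5,2) count=0: revealed 14 new [(4,1) (4,2) (4,3) (4,4) (5,1) (5,2) (5,3) (5,4) (5,5) (6,1) (6,2) (6,3) (6,4) (6,5)] -> total=14
Click 2 (2,4) count=3: revealed 1 new [(2,4)] -> total=15
Click 3 (0,5) count=2: revealed 1 new [(0,5)] -> total=16

Answer: 16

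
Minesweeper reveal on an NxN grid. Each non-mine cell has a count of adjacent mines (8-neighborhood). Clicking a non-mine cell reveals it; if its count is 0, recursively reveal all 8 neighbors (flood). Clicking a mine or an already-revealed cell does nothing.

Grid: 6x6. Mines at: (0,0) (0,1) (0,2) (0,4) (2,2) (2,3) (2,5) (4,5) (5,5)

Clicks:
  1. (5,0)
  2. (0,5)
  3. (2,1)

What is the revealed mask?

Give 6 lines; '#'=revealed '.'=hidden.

Click 1 (5,0) count=0: revealed 19 new [(1,0) (1,1) (2,0) (2,1) (3,0) (3,1) (3,2) (3,3) (3,4) (4,0) (4,1) (4,2) (4,3) (4,4) (5,0) (5,1) (5,2) (5,3) (5,4)] -> total=19
Click 2 (0,5) count=1: revealed 1 new [(0,5)] -> total=20
Click 3 (2,1) count=1: revealed 0 new [(none)] -> total=20

Answer: .....#
##....
##....
#####.
#####.
#####.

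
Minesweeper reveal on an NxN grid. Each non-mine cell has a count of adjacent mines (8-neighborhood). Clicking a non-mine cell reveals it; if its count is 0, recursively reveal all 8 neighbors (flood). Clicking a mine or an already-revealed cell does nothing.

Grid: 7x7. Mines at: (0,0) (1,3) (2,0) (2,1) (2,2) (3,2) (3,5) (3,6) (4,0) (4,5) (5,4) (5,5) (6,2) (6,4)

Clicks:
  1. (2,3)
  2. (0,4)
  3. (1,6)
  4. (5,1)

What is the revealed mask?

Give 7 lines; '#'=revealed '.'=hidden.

Answer: ....###
....###
...####
.......
.......
.#.....
.......

Derivation:
Click 1 (2,3) count=3: revealed 1 new [(2,3)] -> total=1
Click 2 (0,4) count=1: revealed 1 new [(0,4)] -> total=2
Click 3 (1,6) count=0: revealed 8 new [(0,5) (0,6) (1,4) (1,5) (1,6) (2,4) (2,5) (2,6)] -> total=10
Click 4 (5,1) count=2: revealed 1 new [(5,1)] -> total=11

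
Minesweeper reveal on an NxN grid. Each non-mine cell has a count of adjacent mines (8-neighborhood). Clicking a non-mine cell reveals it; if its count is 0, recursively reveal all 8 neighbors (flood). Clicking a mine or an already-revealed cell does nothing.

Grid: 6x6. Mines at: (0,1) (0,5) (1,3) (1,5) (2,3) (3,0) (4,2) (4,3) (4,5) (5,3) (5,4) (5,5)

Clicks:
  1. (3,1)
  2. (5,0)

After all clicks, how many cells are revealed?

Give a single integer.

Click 1 (3,1) count=2: revealed 1 new [(3,1)] -> total=1
Click 2 (5,0) count=0: revealed 4 new [(4,0) (4,1) (5,0) (5,1)] -> total=5

Answer: 5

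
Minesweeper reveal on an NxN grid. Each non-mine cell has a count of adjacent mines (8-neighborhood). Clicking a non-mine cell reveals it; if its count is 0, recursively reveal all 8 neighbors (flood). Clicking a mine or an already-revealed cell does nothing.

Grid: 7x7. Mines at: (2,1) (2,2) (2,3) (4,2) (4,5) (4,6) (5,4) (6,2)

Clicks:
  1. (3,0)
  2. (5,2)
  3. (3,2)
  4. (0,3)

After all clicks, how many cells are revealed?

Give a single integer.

Answer: 23

Derivation:
Click 1 (3,0) count=1: revealed 1 new [(3,0)] -> total=1
Click 2 (5,2) count=2: revealed 1 new [(5,2)] -> total=2
Click 3 (3,2) count=4: revealed 1 new [(3,2)] -> total=3
Click 4 (0,3) count=0: revealed 20 new [(0,0) (0,1) (0,2) (0,3) (0,4) (0,5) (0,6) (1,0) (1,1) (1,2) (1,3) (1,4) (1,5) (1,6) (2,4) (2,5) (2,6) (3,4) (3,5) (3,6)] -> total=23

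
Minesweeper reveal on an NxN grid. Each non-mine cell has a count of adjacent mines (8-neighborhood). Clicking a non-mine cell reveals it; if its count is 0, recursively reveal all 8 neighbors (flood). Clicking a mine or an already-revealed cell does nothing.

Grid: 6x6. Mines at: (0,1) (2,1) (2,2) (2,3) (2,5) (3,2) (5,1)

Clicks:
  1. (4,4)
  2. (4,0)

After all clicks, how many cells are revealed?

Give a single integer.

Click 1 (4,4) count=0: revealed 11 new [(3,3) (3,4) (3,5) (4,2) (4,3) (4,4) (4,5) (5,2) (5,3) (5,4) (5,5)] -> total=11
Click 2 (4,0) count=1: revealed 1 new [(4,0)] -> total=12

Answer: 12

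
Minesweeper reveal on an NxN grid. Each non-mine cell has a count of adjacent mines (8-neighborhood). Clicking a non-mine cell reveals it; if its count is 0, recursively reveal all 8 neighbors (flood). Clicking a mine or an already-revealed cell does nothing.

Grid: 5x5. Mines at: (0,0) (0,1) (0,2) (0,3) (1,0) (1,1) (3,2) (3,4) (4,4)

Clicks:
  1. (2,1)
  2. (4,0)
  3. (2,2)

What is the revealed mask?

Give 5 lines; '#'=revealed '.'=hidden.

Click 1 (2,1) count=3: revealed 1 new [(2,1)] -> total=1
Click 2 (4,0) count=0: revealed 5 new [(2,0) (3,0) (3,1) (4,0) (4,1)] -> total=6
Click 3 (2,2) count=2: revealed 1 new [(2,2)] -> total=7

Answer: .....
.....
###..
##...
##...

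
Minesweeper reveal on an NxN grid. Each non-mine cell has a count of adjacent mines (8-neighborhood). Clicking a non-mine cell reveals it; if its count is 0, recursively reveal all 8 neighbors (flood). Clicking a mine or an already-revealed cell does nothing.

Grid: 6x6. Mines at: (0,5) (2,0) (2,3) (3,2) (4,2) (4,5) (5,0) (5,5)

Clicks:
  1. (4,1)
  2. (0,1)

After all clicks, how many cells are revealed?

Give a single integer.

Answer: 11

Derivation:
Click 1 (4,1) count=3: revealed 1 new [(4,1)] -> total=1
Click 2 (0,1) count=0: revealed 10 new [(0,0) (0,1) (0,2) (0,3) (0,4) (1,0) (1,1) (1,2) (1,3) (1,4)] -> total=11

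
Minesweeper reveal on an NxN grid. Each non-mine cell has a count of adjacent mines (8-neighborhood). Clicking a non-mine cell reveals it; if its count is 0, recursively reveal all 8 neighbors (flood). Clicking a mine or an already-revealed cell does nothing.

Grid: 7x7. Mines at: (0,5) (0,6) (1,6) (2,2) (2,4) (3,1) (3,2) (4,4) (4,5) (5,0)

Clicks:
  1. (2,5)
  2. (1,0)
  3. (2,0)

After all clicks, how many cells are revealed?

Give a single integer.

Click 1 (2,5) count=2: revealed 1 new [(2,5)] -> total=1
Click 2 (1,0) count=0: revealed 12 new [(0,0) (0,1) (0,2) (0,3) (0,4) (1,0) (1,1) (1,2) (1,3) (1,4) (2,0) (2,1)] -> total=13
Click 3 (2,0) count=1: revealed 0 new [(none)] -> total=13

Answer: 13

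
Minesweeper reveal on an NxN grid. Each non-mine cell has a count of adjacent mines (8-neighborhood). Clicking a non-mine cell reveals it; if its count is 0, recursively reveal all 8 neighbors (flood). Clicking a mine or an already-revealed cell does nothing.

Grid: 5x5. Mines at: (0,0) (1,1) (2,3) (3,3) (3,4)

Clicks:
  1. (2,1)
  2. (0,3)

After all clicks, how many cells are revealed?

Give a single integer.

Answer: 7

Derivation:
Click 1 (2,1) count=1: revealed 1 new [(2,1)] -> total=1
Click 2 (0,3) count=0: revealed 6 new [(0,2) (0,3) (0,4) (1,2) (1,3) (1,4)] -> total=7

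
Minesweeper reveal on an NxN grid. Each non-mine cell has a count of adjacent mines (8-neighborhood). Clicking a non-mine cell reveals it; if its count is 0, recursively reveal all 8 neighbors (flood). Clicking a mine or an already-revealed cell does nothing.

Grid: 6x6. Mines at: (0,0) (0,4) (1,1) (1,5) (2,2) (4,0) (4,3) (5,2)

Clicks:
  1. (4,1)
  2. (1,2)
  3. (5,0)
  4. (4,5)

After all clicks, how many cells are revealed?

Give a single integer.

Answer: 11

Derivation:
Click 1 (4,1) count=2: revealed 1 new [(4,1)] -> total=1
Click 2 (1,2) count=2: revealed 1 new [(1,2)] -> total=2
Click 3 (5,0) count=1: revealed 1 new [(5,0)] -> total=3
Click 4 (4,5) count=0: revealed 8 new [(2,4) (2,5) (3,4) (3,5) (4,4) (4,5) (5,4) (5,5)] -> total=11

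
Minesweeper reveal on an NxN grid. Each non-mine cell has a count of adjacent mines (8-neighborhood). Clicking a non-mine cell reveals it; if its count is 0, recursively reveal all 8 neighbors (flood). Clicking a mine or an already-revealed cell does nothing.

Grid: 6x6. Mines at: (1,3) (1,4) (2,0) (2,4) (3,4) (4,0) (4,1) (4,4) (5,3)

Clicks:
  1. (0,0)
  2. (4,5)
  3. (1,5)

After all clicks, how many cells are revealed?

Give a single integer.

Click 1 (0,0) count=0: revealed 6 new [(0,0) (0,1) (0,2) (1,0) (1,1) (1,2)] -> total=6
Click 2 (4,5) count=2: revealed 1 new [(4,5)] -> total=7
Click 3 (1,5) count=2: revealed 1 new [(1,5)] -> total=8

Answer: 8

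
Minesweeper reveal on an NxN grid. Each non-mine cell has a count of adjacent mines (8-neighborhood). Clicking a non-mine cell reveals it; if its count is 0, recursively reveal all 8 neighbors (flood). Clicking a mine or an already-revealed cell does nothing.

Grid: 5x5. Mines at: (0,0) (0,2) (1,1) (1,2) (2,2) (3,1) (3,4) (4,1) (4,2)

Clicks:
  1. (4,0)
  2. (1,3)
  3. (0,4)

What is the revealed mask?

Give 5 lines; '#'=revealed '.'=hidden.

Answer: ...##
...##
...##
.....
#....

Derivation:
Click 1 (4,0) count=2: revealed 1 new [(4,0)] -> total=1
Click 2 (1,3) count=3: revealed 1 new [(1,3)] -> total=2
Click 3 (0,4) count=0: revealed 5 new [(0,3) (0,4) (1,4) (2,3) (2,4)] -> total=7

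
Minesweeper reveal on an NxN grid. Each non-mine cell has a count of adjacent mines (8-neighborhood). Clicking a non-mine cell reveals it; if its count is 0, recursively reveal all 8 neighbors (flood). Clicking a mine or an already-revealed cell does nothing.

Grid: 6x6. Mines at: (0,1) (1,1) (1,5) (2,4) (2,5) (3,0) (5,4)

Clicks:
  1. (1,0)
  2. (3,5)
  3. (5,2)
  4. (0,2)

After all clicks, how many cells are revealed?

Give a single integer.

Click 1 (1,0) count=2: revealed 1 new [(1,0)] -> total=1
Click 2 (3,5) count=2: revealed 1 new [(3,5)] -> total=2
Click 3 (5,2) count=0: revealed 14 new [(2,1) (2,2) (2,3) (3,1) (3,2) (3,3) (4,0) (4,1) (4,2) (4,3) (5,0) (5,1) (5,2) (5,3)] -> total=16
Click 4 (0,2) count=2: revealed 1 new [(0,2)] -> total=17

Answer: 17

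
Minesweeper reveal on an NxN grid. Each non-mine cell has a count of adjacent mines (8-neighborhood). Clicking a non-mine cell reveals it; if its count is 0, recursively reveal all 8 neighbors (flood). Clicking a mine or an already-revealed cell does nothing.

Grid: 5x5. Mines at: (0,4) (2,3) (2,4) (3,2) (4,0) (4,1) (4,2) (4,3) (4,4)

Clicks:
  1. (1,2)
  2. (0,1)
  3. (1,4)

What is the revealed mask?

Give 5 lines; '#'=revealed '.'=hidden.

Click 1 (1,2) count=1: revealed 1 new [(1,2)] -> total=1
Click 2 (0,1) count=0: revealed 12 new [(0,0) (0,1) (0,2) (0,3) (1,0) (1,1) (1,3) (2,0) (2,1) (2,2) (3,0) (3,1)] -> total=13
Click 3 (1,4) count=3: revealed 1 new [(1,4)] -> total=14

Answer: ####.
#####
###..
##...
.....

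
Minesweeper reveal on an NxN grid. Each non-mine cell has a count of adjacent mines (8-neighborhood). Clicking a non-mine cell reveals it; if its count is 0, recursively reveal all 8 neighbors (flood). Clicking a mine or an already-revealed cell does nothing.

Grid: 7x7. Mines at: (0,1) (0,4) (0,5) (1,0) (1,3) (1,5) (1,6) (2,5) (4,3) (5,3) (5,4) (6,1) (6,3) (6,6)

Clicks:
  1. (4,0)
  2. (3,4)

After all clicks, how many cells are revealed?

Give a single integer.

Click 1 (4,0) count=0: revealed 12 new [(2,0) (2,1) (2,2) (3,0) (3,1) (3,2) (4,0) (4,1) (4,2) (5,0) (5,1) (5,2)] -> total=12
Click 2 (3,4) count=2: revealed 1 new [(3,4)] -> total=13

Answer: 13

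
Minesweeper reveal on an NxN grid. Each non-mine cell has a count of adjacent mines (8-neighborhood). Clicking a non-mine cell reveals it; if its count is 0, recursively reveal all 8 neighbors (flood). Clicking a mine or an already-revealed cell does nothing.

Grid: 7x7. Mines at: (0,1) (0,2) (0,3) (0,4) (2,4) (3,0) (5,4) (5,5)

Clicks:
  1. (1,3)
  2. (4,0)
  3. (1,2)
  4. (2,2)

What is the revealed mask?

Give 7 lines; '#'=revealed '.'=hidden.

Click 1 (1,3) count=4: revealed 1 new [(1,3)] -> total=1
Click 2 (4,0) count=1: revealed 1 new [(4,0)] -> total=2
Click 3 (1,2) count=3: revealed 1 new [(1,2)] -> total=3
Click 4 (2,2) count=0: revealed 18 new [(1,1) (2,1) (2,2) (2,3) (3,1) (3,2) (3,3) (4,1) (4,2) (4,3) (5,0) (5,1) (5,2) (5,3) (6,0) (6,1) (6,2) (6,3)] -> total=21

Answer: .......
.###...
.###...
.###...
####...
####...
####...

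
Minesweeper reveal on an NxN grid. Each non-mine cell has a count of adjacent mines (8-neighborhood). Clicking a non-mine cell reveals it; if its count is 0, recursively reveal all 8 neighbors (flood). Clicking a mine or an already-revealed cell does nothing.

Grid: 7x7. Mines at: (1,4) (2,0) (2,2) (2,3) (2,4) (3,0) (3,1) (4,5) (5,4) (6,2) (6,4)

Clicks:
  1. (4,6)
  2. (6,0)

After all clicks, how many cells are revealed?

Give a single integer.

Click 1 (4,6) count=1: revealed 1 new [(4,6)] -> total=1
Click 2 (6,0) count=0: revealed 6 new [(4,0) (4,1) (5,0) (5,1) (6,0) (6,1)] -> total=7

Answer: 7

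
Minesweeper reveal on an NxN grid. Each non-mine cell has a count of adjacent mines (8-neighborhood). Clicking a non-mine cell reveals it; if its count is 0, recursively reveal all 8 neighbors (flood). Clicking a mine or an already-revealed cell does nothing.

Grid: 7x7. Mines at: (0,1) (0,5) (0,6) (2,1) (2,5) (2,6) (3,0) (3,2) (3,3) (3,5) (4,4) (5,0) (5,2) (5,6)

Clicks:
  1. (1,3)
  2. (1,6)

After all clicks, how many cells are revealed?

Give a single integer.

Answer: 10

Derivation:
Click 1 (1,3) count=0: revealed 9 new [(0,2) (0,3) (0,4) (1,2) (1,3) (1,4) (2,2) (2,3) (2,4)] -> total=9
Click 2 (1,6) count=4: revealed 1 new [(1,6)] -> total=10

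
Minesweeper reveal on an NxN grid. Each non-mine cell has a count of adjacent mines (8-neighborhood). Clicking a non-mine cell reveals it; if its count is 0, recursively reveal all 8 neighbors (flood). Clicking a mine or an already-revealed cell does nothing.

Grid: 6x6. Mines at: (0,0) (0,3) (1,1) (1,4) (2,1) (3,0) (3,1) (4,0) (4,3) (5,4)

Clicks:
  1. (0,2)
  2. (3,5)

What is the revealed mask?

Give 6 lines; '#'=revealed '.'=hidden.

Click 1 (0,2) count=2: revealed 1 new [(0,2)] -> total=1
Click 2 (3,5) count=0: revealed 6 new [(2,4) (2,5) (3,4) (3,5) (4,4) (4,5)] -> total=7

Answer: ..#...
......
....##
....##
....##
......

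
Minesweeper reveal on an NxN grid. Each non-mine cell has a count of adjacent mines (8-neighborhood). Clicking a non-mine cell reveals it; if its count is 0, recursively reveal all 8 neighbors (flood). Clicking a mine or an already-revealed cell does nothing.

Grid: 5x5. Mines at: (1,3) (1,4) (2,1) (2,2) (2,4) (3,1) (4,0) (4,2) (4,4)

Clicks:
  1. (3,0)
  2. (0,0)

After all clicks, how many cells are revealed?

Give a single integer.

Click 1 (3,0) count=3: revealed 1 new [(3,0)] -> total=1
Click 2 (0,0) count=0: revealed 6 new [(0,0) (0,1) (0,2) (1,0) (1,1) (1,2)] -> total=7

Answer: 7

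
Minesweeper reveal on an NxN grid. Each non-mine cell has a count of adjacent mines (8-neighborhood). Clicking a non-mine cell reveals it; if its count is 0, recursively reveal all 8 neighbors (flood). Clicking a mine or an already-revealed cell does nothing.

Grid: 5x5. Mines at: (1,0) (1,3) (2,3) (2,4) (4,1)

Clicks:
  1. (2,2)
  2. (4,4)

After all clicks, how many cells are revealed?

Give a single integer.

Click 1 (2,2) count=2: revealed 1 new [(2,2)] -> total=1
Click 2 (4,4) count=0: revealed 6 new [(3,2) (3,3) (3,4) (4,2) (4,3) (4,4)] -> total=7

Answer: 7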